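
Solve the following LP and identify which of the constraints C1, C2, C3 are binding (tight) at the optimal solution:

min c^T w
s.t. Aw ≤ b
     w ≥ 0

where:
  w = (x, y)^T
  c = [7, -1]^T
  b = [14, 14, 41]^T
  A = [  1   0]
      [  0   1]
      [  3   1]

At x = 0, y = 14, compute slack b - a·x for each constraint:
  C1: 14 − 0 = 14  (slack)
  C2: 14 − 14 = 0  (binding)
  C3: 41 − 14 = 27  (slack)

Optimal: x = 0, y = 14
Binding: C2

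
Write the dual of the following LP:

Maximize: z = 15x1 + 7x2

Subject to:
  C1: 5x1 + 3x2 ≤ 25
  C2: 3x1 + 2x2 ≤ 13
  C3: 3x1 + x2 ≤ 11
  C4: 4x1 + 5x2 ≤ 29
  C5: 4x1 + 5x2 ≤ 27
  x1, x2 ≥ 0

Primal max cᵀx s.t. Ax ≤ b, x ≥ 0  →  Dual min bᵀy s.t. Aᵀy ≥ c, y ≥ 0.

Minimize: z = 25y1 + 13y2 + 11y3 + 29y4 + 27y5

Subject to:
  5y1 + 3y2 + 3y3 + 4y4 + 4y5 ≥ 15
  3y1 + 2y2 + y3 + 5y4 + 5y5 ≥ 7
  y1, y2, y3, y4, y5 ≥ 0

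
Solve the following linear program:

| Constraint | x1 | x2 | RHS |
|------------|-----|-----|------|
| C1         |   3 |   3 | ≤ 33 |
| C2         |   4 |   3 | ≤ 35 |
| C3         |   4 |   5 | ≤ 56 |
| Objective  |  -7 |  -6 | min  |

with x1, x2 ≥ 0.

Evaluate the objective at each vertex of the feasible region:
  z(0, 0) = 0
  z(8.75, 0) = -61.25
  z(2, 9) = -68  ←
  z(0, 11) = -66
The minimum is at x1 = 2, x2 = 9.

x1 = 2, x2 = 9, z = -68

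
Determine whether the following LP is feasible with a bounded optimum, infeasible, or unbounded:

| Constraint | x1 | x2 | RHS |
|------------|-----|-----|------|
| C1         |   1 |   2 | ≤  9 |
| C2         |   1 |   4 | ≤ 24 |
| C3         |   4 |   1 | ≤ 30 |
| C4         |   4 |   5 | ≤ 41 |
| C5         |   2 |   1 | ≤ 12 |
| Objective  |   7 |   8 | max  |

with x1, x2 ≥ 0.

Feasible with a bounded optimal solution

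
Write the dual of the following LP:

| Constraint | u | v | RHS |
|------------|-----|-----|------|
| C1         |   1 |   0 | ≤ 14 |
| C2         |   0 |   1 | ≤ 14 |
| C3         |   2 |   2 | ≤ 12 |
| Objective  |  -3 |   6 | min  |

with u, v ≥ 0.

Primal min cᵀx s.t. Ax ≤ b, x ≥ 0  →  Dual max −bᵀy s.t. Aᵀy ≥ −c, y ≥ 0.

Maximize: z = -14y1 - 14y2 - 12y3

Subject to:
  y1 + 2y3 ≥ 3
  y2 + 2y3 ≥ -6
  y1, y2, y3 ≥ 0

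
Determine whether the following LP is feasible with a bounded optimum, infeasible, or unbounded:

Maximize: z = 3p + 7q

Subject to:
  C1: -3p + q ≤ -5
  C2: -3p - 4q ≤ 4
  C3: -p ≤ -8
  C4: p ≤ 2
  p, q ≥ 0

Infeasible (no feasible solution exists)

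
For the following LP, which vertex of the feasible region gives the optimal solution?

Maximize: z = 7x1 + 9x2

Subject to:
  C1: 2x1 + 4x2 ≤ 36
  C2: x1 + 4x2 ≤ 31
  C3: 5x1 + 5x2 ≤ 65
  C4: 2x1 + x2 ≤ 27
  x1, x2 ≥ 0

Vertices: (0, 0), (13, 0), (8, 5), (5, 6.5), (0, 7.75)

Evaluate the objective at each vertex of the feasible region:
  z(0, 0) = 0
  z(13, 0) = 91
  z(8, 5) = 101  ←
  z(5, 6.5) = 93.5
  z(0, 7.75) = 69.75
The maximum is at x1 = 8, x2 = 5.

(8, 5)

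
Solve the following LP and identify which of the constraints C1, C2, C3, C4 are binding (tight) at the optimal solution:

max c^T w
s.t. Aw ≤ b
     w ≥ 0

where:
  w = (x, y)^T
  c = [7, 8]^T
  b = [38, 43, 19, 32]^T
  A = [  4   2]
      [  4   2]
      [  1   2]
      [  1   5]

At x = 7, y = 5, compute slack b - a·x for each constraint:
  C1: 38 − 38 = 0  (binding)
  C2: 43 − 38 = 5  (slack)
  C3: 19 − 17 = 2  (slack)
  C4: 32 − 32 = 0  (binding)

Optimal: x = 7, y = 5
Binding: C1, C4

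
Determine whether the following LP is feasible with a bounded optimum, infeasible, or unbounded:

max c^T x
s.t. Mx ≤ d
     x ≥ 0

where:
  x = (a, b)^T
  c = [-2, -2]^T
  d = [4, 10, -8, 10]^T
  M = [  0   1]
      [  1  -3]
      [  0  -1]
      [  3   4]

Infeasible (no feasible solution exists)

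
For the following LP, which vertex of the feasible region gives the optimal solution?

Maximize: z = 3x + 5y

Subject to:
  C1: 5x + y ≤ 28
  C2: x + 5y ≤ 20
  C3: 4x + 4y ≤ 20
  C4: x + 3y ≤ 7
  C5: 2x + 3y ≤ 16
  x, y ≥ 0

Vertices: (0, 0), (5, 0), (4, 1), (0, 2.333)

Evaluate the objective at each vertex of the feasible region:
  z(0, 0) = 0
  z(5, 0) = 15
  z(4, 1) = 17  ←
  z(0, 2.333) = 11.67
The maximum is at x = 4, y = 1.

(4, 1)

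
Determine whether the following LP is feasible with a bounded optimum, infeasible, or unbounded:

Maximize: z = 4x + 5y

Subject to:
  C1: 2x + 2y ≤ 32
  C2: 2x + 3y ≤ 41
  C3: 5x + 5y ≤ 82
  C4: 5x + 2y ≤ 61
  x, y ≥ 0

Feasible with a bounded optimal solution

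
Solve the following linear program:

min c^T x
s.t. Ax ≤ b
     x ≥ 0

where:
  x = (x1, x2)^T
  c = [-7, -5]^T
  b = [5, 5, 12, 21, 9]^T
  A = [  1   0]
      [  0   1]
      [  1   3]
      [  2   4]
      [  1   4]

Evaluate the objective at each vertex of the feasible region:
  z(0, 0) = 0
  z(5, 0) = -35
  z(5, 1) = -40  ←
  z(0, 2.25) = -11.25
The minimum is at x1 = 5, x2 = 1.

x1 = 5, x2 = 1, z = -40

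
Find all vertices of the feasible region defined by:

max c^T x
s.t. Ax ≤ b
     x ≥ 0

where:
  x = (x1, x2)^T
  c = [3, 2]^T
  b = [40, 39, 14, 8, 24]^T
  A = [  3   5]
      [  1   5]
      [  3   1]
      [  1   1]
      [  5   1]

(0, 0), (4.667, 0), (3, 5), (0.25, 7.75), (0, 7.8)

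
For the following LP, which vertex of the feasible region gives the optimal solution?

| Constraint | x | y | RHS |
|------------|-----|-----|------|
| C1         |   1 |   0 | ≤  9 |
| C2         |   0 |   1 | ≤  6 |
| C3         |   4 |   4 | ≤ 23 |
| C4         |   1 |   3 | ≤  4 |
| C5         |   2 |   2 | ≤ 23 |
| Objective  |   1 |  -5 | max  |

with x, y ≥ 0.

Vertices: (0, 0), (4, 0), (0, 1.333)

Evaluate the objective at each vertex of the feasible region:
  z(0, 0) = 0
  z(4, 0) = 4  ←
  z(0, 1.333) = -6.667
The maximum is at x = 4, y = 0.

(4, 0)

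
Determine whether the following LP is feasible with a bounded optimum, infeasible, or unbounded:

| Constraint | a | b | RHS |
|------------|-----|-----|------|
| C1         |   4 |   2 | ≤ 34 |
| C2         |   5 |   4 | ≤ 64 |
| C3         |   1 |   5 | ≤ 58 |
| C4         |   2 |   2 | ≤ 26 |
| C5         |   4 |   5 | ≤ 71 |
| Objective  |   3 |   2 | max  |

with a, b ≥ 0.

Feasible with a bounded optimal solution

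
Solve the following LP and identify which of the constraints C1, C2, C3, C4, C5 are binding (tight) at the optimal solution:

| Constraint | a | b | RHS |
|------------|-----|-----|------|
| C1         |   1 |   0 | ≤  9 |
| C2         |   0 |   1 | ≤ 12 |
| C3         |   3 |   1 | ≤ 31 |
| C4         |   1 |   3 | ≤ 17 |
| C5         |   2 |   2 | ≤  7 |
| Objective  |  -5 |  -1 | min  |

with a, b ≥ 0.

At a = 3.5, b = 0, compute slack b - a·x for each constraint:
  C1: 9 − 3.5 = 5.5  (slack)
  C2: 12 − 0 = 12  (slack)
  C3: 31 − 10.5 = 20.5  (slack)
  C4: 17 − 3.5 = 13.5  (slack)
  C5: 7 − 7 = 0  (binding)

Optimal: a = 3.5, b = 0
Binding: C5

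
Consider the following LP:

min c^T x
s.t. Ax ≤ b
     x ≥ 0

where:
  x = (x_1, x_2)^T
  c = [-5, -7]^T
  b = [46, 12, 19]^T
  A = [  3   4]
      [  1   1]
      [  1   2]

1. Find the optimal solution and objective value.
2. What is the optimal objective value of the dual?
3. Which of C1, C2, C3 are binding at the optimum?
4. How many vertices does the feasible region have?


1. x_1 = 5, x_2 = 7, z = -74
2. -74
3. C2, C3
4. 4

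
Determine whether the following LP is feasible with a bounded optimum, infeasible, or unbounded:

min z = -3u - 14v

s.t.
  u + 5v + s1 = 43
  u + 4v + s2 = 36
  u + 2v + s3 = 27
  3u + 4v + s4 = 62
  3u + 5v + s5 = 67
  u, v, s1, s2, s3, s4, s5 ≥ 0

Feasible with a bounded optimal solution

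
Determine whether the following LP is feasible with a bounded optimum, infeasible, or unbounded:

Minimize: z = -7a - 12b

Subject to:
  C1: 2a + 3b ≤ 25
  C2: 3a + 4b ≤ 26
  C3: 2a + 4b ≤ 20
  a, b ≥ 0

Feasible with a bounded optimal solution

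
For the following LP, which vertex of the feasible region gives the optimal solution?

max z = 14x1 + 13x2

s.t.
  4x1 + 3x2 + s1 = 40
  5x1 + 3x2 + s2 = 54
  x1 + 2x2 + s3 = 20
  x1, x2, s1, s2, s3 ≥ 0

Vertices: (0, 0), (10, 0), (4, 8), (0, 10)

Evaluate the objective at each vertex of the feasible region:
  z(0, 0) = 0
  z(10, 0) = 140
  z(4, 8) = 160  ←
  z(0, 10) = 130
The maximum is at x1 = 4, x2 = 8.

(4, 8)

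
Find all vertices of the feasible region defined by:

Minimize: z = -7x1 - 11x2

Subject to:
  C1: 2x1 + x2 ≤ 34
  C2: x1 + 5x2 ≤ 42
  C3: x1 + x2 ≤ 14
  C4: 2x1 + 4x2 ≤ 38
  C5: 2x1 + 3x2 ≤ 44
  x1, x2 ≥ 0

(0, 0), (14, 0), (9, 5), (3.667, 7.667), (0, 8.4)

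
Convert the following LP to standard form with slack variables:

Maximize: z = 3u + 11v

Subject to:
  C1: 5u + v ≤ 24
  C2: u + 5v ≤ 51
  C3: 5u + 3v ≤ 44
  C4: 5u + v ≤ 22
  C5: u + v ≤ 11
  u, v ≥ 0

max z = 3u + 11v

s.t.
  5u + v + s1 = 24
  u + 5v + s2 = 51
  5u + 3v + s3 = 44
  5u + v + s4 = 22
  u + v + s5 = 11
  u, v, s1, s2, s3, s4, s5 ≥ 0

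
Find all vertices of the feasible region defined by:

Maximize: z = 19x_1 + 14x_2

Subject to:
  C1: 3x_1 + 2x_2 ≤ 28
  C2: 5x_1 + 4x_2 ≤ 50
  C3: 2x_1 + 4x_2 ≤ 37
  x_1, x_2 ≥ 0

(0, 0), (9.333, 0), (6, 5), (4.333, 7.083), (0, 9.25)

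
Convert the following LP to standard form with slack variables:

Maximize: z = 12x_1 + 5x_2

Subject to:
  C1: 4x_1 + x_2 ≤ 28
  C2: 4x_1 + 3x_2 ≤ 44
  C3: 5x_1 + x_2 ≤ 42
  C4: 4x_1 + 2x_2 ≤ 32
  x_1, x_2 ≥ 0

max z = 12x_1 + 5x_2

s.t.
  4x_1 + x_2 + s1 = 28
  4x_1 + 3x_2 + s2 = 44
  5x_1 + x_2 + s3 = 42
  4x_1 + 2x_2 + s4 = 32
  x_1, x_2, s1, s2, s3, s4 ≥ 0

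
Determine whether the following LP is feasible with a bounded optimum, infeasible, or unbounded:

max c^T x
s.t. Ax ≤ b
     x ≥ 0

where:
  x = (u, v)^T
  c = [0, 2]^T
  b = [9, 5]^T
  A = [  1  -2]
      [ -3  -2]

Unbounded (objective can increase without bound)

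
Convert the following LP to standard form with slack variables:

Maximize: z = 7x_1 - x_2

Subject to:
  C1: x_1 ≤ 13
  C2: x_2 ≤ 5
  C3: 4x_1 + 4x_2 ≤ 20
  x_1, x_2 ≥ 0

max z = 7x_1 - x_2

s.t.
  x_1 + s1 = 13
  x_2 + s2 = 5
  4x_1 + 4x_2 + s3 = 20
  x_1, x_2, s1, s2, s3 ≥ 0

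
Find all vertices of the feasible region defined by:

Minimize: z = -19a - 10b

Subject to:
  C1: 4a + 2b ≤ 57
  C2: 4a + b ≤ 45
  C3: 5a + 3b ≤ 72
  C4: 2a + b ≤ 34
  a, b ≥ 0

(0, 0), (11.25, 0), (9, 9), (0, 24)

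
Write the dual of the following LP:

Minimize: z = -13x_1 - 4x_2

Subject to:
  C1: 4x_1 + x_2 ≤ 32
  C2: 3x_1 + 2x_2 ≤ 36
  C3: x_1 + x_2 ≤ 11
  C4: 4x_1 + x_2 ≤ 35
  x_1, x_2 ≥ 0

Primal min cᵀx s.t. Ax ≤ b, x ≥ 0  →  Dual max −bᵀy s.t. Aᵀy ≥ −c, y ≥ 0.

Maximize: z = -32y1 - 36y2 - 11y3 - 35y4

Subject to:
  4y1 + 3y2 + y3 + 4y4 ≥ 13
  y1 + 2y2 + y3 + y4 ≥ 4
  y1, y2, y3, y4 ≥ 0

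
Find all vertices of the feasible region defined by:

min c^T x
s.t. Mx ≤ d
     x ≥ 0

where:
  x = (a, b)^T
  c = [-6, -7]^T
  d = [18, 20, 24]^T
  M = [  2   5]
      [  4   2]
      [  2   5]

(0, 0), (5, 0), (4, 2), (0, 3.6)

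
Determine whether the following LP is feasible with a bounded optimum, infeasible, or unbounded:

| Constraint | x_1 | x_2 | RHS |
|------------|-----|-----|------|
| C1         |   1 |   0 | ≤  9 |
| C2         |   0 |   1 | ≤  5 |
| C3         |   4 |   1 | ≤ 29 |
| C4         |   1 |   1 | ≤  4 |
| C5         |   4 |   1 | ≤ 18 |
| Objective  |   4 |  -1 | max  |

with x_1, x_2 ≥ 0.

Feasible with a bounded optimal solution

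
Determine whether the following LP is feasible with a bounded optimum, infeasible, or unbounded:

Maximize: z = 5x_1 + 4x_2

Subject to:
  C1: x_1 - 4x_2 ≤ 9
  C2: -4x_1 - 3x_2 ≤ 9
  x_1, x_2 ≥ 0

Unbounded (objective can increase without bound)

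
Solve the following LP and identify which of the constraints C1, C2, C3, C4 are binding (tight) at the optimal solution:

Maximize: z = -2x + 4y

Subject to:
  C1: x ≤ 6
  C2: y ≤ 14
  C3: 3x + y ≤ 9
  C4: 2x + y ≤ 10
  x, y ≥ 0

At x = 0, y = 9, compute slack b - a·x for each constraint:
  C1: 6 − 0 = 6  (slack)
  C2: 14 − 9 = 5  (slack)
  C3: 9 − 9 = 0  (binding)
  C4: 10 − 9 = 1  (slack)

Optimal: x = 0, y = 9
Binding: C3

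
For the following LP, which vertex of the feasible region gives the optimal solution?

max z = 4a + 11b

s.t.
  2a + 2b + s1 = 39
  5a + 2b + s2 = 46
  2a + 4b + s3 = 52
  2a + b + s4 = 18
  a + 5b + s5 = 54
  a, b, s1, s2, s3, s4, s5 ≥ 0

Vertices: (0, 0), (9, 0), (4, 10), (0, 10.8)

Evaluate the objective at each vertex of the feasible region:
  z(0, 0) = 0
  z(9, 0) = 36
  z(4, 10) = 126  ←
  z(0, 10.8) = 118.8
The maximum is at a = 4, b = 10.

(4, 10)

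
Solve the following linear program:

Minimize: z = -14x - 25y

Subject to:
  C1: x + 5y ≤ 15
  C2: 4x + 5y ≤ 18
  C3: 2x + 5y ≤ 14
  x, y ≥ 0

Evaluate the objective at each vertex of the feasible region:
  z(0, 0) = 0
  z(4.5, 0) = -63
  z(2, 2) = -78  ←
  z(0, 2.8) = -70
The minimum is at x = 2, y = 2.

x = 2, y = 2, z = -78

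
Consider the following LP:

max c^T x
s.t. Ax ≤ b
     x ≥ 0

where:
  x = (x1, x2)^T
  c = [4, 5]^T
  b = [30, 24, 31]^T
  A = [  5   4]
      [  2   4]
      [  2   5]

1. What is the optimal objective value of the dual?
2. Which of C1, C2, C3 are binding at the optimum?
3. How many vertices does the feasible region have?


1. 33
2. C1, C2
3. 4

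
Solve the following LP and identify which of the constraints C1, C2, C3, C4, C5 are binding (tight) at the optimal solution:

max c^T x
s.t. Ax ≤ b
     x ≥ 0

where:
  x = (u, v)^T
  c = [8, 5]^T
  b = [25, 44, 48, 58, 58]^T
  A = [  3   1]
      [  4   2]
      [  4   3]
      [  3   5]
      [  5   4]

At u = 6, v = 7, compute slack b - a·x for each constraint:
  C1: 25 − 25 = 0  (binding)
  C2: 44 − 38 = 6  (slack)
  C3: 48 − 45 = 3  (slack)
  C4: 58 − 53 = 5  (slack)
  C5: 58 − 58 = 0  (binding)

Optimal: u = 6, v = 7
Binding: C1, C5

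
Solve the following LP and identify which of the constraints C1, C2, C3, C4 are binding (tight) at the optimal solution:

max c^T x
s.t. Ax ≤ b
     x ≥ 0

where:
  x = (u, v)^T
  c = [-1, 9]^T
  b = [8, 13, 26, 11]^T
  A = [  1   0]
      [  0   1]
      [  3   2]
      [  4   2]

At u = 0, v = 5.5, compute slack b - a·x for each constraint:
  C1: 8 − 0 = 8  (slack)
  C2: 13 − 5.5 = 7.5  (slack)
  C3: 26 − 11 = 15  (slack)
  C4: 11 − 11 = 0  (binding)

Optimal: u = 0, v = 5.5
Binding: C4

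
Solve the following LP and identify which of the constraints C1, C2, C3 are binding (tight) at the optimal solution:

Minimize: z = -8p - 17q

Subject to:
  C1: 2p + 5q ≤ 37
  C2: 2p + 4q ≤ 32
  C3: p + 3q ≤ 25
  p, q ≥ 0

At p = 6, q = 5, compute slack b - a·x for each constraint:
  C1: 37 − 37 = 0  (binding)
  C2: 32 − 32 = 0  (binding)
  C3: 25 − 21 = 4  (slack)

Optimal: p = 6, q = 5
Binding: C1, C2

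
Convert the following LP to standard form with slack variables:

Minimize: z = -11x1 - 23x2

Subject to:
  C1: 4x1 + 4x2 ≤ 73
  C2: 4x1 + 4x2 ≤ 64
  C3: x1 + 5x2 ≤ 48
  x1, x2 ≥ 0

min z = -11x1 - 23x2

s.t.
  4x1 + 4x2 + s1 = 73
  4x1 + 4x2 + s2 = 64
  x1 + 5x2 + s3 = 48
  x1, x2, s1, s2, s3 ≥ 0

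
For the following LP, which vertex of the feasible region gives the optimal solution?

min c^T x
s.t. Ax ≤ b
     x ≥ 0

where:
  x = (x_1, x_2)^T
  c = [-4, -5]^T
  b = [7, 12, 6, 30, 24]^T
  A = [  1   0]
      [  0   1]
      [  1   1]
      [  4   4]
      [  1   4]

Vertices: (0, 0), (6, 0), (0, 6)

Evaluate the objective at each vertex of the feasible region:
  z(0, 0) = 0
  z(6, 0) = -24
  z(0, 6) = -30  ←
The minimum is at x_1 = 0, x_2 = 6.

(0, 6)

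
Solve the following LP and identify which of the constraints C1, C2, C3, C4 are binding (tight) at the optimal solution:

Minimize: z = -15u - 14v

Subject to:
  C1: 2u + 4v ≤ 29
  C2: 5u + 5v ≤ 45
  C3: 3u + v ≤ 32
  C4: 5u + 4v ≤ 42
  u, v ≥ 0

At u = 6, v = 3, compute slack b - a·x for each constraint:
  C1: 29 − 24 = 5  (slack)
  C2: 45 − 45 = 0  (binding)
  C3: 32 − 21 = 11  (slack)
  C4: 42 − 42 = 0  (binding)

Optimal: u = 6, v = 3
Binding: C2, C4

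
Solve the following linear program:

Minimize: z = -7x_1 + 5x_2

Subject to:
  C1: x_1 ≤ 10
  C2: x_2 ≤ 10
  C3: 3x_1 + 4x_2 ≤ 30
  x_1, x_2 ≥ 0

Evaluate the objective at each vertex of the feasible region:
  z(0, 0) = 0
  z(10, 0) = -70  ←
  z(0, 7.5) = 37.5
The minimum is at x_1 = 10, x_2 = 0.

x_1 = 10, x_2 = 0, z = -70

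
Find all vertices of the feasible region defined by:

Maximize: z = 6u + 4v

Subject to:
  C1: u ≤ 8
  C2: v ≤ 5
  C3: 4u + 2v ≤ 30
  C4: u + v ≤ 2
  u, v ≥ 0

(0, 0), (2, 0), (0, 2)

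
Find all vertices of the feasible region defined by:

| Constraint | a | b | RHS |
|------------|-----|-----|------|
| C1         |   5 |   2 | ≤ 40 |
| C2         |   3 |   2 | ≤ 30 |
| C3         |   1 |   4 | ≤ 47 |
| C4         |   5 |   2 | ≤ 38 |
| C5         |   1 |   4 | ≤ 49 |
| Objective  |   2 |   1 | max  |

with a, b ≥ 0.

(0, 0), (7.6, 0), (4, 9), (2.6, 11.1), (0, 11.75)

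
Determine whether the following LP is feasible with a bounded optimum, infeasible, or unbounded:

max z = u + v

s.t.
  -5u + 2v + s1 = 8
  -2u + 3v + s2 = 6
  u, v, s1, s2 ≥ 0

Unbounded (objective can increase without bound)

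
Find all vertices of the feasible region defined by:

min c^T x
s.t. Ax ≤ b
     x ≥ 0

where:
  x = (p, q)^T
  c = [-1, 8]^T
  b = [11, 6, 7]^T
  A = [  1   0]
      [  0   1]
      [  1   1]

(0, 0), (7, 0), (1, 6), (0, 6)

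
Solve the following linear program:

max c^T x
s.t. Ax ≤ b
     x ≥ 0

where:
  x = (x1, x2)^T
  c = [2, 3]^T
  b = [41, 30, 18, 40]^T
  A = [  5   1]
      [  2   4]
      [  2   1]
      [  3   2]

Evaluate the objective at each vertex of the feasible region:
  z(0, 0) = 0
  z(8.2, 0) = 16.4
  z(7.667, 2.667) = 23.33
  z(7, 4) = 26  ←
  z(0, 7.5) = 22.5
The maximum is at x1 = 7, x2 = 4.

x1 = 7, x2 = 4, z = 26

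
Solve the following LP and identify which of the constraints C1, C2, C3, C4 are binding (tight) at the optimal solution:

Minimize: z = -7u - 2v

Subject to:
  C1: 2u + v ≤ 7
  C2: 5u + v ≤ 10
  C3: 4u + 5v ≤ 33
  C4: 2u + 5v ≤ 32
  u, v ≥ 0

At u = 1, v = 5, compute slack b - a·x for each constraint:
  C1: 7 − 7 = 0  (binding)
  C2: 10 − 10 = 0  (binding)
  C3: 33 − 29 = 4  (slack)
  C4: 32 − 27 = 5  (slack)

Optimal: u = 1, v = 5
Binding: C1, C2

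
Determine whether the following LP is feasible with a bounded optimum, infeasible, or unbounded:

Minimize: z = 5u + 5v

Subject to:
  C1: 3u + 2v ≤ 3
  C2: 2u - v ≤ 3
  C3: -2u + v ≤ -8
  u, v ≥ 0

Infeasible (no feasible solution exists)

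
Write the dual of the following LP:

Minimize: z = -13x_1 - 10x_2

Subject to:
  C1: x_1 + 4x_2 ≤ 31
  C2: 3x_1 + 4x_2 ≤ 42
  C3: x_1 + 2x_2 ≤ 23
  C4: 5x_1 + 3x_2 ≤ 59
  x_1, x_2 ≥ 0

Primal min cᵀx s.t. Ax ≤ b, x ≥ 0  →  Dual max −bᵀy s.t. Aᵀy ≥ −c, y ≥ 0.

Maximize: z = -31y1 - 42y2 - 23y3 - 59y4

Subject to:
  y1 + 3y2 + y3 + 5y4 ≥ 13
  4y1 + 4y2 + 2y3 + 3y4 ≥ 10
  y1, y2, y3, y4 ≥ 0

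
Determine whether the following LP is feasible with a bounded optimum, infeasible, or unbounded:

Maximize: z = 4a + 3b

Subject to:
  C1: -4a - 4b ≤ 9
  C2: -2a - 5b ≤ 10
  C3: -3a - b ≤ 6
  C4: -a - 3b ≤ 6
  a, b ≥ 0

Unbounded (objective can increase without bound)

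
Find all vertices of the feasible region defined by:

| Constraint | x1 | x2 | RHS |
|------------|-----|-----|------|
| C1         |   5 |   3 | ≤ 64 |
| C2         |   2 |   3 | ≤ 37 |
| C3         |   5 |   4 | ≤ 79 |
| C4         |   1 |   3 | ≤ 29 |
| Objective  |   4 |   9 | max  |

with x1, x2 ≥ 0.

(0, 0), (12.8, 0), (9, 6.333), (8, 7), (0, 9.667)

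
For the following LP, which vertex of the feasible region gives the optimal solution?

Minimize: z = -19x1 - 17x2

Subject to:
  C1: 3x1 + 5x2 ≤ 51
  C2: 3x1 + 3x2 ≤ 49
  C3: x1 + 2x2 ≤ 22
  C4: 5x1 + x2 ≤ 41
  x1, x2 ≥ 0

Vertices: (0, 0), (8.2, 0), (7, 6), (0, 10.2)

Evaluate the objective at each vertex of the feasible region:
  z(0, 0) = 0
  z(8.2, 0) = -155.8
  z(7, 6) = -235  ←
  z(0, 10.2) = -173.4
The minimum is at x1 = 7, x2 = 6.

(7, 6)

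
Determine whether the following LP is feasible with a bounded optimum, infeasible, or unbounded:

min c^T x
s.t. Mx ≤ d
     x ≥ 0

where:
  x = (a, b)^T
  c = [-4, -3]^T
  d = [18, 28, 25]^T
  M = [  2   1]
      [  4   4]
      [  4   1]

Feasible with a bounded optimal solution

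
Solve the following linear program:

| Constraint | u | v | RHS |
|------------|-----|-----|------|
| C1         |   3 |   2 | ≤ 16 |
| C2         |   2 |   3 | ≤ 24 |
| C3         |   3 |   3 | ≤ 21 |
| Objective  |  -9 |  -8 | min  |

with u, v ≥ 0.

Evaluate the objective at each vertex of the feasible region:
  z(0, 0) = 0
  z(5.333, 0) = -48
  z(2, 5) = -58  ←
  z(0, 7) = -56
The minimum is at u = 2, v = 5.

u = 2, v = 5, z = -58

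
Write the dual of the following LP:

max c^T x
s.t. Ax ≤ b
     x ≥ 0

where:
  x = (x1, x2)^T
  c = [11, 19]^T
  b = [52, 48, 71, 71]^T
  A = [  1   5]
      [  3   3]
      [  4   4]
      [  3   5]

Primal max cᵀx s.t. Ax ≤ b, x ≥ 0  →  Dual min bᵀy s.t. Aᵀy ≥ c, y ≥ 0.

Minimize: z = 52y1 + 48y2 + 71y3 + 71y4

Subject to:
  y1 + 3y2 + 4y3 + 3y4 ≥ 11
  5y1 + 3y2 + 4y3 + 5y4 ≥ 19
  y1, y2, y3, y4 ≥ 0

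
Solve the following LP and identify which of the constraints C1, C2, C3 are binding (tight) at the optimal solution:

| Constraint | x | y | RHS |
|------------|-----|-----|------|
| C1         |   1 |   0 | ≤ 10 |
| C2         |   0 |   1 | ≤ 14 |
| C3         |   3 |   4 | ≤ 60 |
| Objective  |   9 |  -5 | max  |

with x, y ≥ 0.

At x = 10, y = 0, compute slack b - a·x for each constraint:
  C1: 10 − 10 = 0  (binding)
  C2: 14 − 0 = 14  (slack)
  C3: 60 − 30 = 30  (slack)

Optimal: x = 10, y = 0
Binding: C1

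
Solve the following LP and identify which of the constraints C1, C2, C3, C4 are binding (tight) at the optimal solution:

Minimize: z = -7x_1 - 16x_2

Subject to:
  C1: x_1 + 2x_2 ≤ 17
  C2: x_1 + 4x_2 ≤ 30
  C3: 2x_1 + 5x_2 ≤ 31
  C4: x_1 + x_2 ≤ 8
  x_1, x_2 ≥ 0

At x_1 = 3, x_2 = 5, compute slack b - a·x for each constraint:
  C1: 17 − 13 = 4  (slack)
  C2: 30 − 23 = 7  (slack)
  C3: 31 − 31 = 0  (binding)
  C4: 8 − 8 = 0  (binding)

Optimal: x_1 = 3, x_2 = 5
Binding: C3, C4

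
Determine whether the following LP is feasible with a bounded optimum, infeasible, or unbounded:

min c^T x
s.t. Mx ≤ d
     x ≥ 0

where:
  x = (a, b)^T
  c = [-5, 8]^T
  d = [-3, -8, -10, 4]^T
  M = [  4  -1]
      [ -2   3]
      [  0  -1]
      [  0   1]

Infeasible (no feasible solution exists)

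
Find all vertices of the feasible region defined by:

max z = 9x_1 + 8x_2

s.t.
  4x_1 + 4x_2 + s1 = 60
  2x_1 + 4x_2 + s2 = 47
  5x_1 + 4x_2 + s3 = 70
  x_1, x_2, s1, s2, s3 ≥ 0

(0, 0), (14, 0), (10, 5), (6.5, 8.5), (0, 11.75)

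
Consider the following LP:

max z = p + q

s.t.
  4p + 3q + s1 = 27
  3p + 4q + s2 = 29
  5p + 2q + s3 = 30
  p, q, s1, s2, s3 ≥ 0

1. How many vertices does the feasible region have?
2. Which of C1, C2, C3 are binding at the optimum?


1. 5
2. C1, C2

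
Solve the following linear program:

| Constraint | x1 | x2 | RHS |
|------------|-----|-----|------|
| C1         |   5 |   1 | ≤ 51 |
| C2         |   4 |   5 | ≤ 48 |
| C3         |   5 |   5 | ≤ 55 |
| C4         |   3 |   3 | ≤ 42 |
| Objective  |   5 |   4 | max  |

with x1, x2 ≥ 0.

Evaluate the objective at each vertex of the feasible region:
  z(0, 0) = 0
  z(10.2, 0) = 51
  z(10, 1) = 54  ←
  z(7, 4) = 51
  z(0, 9.6) = 38.4
The maximum is at x1 = 10, x2 = 1.

x1 = 10, x2 = 1, z = 54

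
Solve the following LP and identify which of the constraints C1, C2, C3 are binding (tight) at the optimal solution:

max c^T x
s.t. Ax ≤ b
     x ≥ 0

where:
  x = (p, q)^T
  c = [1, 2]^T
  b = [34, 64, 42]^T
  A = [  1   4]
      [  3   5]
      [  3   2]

At p = 10, q = 6, compute slack b - a·x for each constraint:
  C1: 34 − 34 = 0  (binding)
  C2: 64 − 60 = 4  (slack)
  C3: 42 − 42 = 0  (binding)

Optimal: p = 10, q = 6
Binding: C1, C3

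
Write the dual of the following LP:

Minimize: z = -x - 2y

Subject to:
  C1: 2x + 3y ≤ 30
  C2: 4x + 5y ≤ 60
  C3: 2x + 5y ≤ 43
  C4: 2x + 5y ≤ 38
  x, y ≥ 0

Primal min cᵀx s.t. Ax ≤ b, x ≥ 0  →  Dual max −bᵀy s.t. Aᵀy ≥ −c, y ≥ 0.

Maximize: z = -30y1 - 60y2 - 43y3 - 38y4

Subject to:
  2y1 + 4y2 + 2y3 + 2y4 ≥ 1
  3y1 + 5y2 + 5y3 + 5y4 ≥ 2
  y1, y2, y3, y4 ≥ 0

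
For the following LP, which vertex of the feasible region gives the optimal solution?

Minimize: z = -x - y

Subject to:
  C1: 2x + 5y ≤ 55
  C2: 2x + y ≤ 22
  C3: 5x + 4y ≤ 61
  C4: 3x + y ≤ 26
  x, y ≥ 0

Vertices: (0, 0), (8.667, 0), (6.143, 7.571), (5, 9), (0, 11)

Evaluate the objective at each vertex of the feasible region:
  z(0, 0) = 0
  z(8.667, 0) = -8.667
  z(6.143, 7.571) = -13.71
  z(5, 9) = -14  ←
  z(0, 11) = -11
The minimum is at x = 5, y = 9.

(5, 9)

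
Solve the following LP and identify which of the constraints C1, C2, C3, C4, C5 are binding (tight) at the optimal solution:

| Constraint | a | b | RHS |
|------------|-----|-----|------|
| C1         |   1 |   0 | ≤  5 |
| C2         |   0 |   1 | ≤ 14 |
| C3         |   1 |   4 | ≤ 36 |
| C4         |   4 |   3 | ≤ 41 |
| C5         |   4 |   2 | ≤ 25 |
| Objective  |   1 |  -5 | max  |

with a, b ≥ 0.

At a = 5, b = 0, compute slack b - a·x for each constraint:
  C1: 5 − 5 = 0  (binding)
  C2: 14 − 0 = 14  (slack)
  C3: 36 − 5 = 31  (slack)
  C4: 41 − 20 = 21  (slack)
  C5: 25 − 20 = 5  (slack)

Optimal: a = 5, b = 0
Binding: C1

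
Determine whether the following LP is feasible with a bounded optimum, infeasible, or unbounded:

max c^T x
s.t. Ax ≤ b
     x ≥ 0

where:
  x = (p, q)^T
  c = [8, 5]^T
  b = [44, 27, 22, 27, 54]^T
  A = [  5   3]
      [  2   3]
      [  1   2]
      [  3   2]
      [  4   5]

Feasible with a bounded optimal solution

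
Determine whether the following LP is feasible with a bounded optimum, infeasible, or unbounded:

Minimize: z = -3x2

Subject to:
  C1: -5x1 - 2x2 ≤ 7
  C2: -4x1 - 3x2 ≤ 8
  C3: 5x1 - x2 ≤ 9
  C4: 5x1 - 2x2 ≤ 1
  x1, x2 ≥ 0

Unbounded (objective can decrease without bound)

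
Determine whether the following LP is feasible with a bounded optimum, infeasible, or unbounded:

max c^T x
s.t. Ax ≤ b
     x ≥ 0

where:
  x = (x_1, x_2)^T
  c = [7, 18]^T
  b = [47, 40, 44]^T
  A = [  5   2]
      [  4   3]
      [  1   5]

Feasible with a bounded optimal solution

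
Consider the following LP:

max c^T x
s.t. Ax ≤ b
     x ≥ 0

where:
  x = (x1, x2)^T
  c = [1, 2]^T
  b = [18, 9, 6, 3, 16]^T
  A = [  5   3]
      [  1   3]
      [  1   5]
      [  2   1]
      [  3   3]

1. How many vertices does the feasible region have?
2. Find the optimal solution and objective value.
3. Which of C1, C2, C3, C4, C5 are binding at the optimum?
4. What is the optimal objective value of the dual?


1. 4
2. x1 = 1, x2 = 1, z = 3
3. C3, C4
4. 3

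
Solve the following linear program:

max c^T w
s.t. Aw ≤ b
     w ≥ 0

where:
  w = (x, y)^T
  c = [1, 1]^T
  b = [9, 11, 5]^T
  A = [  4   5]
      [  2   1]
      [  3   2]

Evaluate the objective at each vertex of the feasible region:
  z(0, 0) = 0
  z(1.667, 0) = 1.667
  z(1, 1) = 2  ←
  z(0, 1.8) = 1.8
The maximum is at x = 1, y = 1.

x = 1, y = 1, z = 2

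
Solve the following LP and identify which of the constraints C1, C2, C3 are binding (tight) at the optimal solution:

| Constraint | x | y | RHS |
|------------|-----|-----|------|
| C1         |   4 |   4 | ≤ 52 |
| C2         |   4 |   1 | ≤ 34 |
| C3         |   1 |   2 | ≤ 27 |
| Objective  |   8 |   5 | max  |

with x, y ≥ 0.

At x = 7, y = 6, compute slack b - a·x for each constraint:
  C1: 52 − 52 = 0  (binding)
  C2: 34 − 34 = 0  (binding)
  C3: 27 − 19 = 8  (slack)

Optimal: x = 7, y = 6
Binding: C1, C2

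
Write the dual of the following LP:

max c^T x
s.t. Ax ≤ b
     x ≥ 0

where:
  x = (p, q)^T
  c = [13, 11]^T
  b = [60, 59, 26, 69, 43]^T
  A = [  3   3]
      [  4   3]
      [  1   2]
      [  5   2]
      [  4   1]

Primal max cᵀx s.t. Ax ≤ b, x ≥ 0  →  Dual min bᵀy s.t. Aᵀy ≥ c, y ≥ 0.

Minimize: z = 60y1 + 59y2 + 26y3 + 69y4 + 43y5

Subject to:
  3y1 + 4y2 + y3 + 5y4 + 4y5 ≥ 13
  3y1 + 3y2 + 2y3 + 2y4 + y5 ≥ 11
  y1, y2, y3, y4, y5 ≥ 0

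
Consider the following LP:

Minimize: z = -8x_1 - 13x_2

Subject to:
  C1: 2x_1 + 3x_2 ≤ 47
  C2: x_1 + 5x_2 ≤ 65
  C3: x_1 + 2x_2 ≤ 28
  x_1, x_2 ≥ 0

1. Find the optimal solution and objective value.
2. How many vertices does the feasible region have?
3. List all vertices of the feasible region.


1. x_1 = 10, x_2 = 9, z = -197
2. 5
3. (0, 0), (23.5, 0), (10, 9), (3.333, 12.33), (0, 13)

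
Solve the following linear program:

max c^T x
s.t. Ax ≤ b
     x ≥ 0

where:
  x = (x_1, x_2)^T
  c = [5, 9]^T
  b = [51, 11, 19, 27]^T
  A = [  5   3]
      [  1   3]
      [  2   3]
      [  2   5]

Evaluate the objective at each vertex of the feasible region:
  z(0, 0) = 0
  z(9.5, 0) = 47.5
  z(8, 1) = 49  ←
  z(0, 3.667) = 33
The maximum is at x_1 = 8, x_2 = 1.

x_1 = 8, x_2 = 1, z = 49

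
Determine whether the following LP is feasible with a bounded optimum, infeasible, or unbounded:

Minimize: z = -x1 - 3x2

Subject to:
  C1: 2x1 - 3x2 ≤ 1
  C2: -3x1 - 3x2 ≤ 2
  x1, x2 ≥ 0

Unbounded (objective can decrease without bound)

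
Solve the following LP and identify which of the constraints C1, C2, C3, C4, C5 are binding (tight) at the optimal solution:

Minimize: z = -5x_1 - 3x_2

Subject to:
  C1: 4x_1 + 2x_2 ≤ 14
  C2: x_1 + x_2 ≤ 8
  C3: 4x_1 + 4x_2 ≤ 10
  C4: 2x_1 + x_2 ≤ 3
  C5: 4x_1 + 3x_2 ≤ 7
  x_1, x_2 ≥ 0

At x_1 = 1, x_2 = 1, compute slack b - a·x for each constraint:
  C1: 14 − 6 = 8  (slack)
  C2: 8 − 2 = 6  (slack)
  C3: 10 − 8 = 2  (slack)
  C4: 3 − 3 = 0  (binding)
  C5: 7 − 7 = 0  (binding)

Optimal: x_1 = 1, x_2 = 1
Binding: C4, C5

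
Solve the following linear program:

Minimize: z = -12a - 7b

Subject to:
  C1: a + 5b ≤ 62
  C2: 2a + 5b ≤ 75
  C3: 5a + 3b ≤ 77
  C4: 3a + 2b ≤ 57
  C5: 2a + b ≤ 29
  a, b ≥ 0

Evaluate the objective at each vertex of the feasible region:
  z(0, 0) = 0
  z(14.5, 0) = -174
  z(10, 9) = -183  ←
  z(9.045, 10.59) = -182.7
  z(0, 12.4) = -86.8
The minimum is at a = 10, b = 9.

a = 10, b = 9, z = -183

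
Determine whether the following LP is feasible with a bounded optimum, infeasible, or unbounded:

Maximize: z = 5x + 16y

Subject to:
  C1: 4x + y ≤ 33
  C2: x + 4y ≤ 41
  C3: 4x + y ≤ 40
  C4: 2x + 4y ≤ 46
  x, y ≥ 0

Feasible with a bounded optimal solution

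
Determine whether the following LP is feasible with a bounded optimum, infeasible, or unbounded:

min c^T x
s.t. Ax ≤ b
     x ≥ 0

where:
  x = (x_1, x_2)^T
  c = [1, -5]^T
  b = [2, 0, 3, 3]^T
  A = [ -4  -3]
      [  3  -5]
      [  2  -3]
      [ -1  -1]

Unbounded (objective can decrease without bound)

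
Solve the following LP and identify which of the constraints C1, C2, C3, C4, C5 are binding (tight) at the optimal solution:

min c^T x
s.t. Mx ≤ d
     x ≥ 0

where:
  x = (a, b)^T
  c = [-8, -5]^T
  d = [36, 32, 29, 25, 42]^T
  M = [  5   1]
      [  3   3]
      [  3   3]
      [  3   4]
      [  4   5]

At a = 7, b = 1, compute slack b - a·x for each constraint:
  C1: 36 − 36 = 0  (binding)
  C2: 32 − 24 = 8  (slack)
  C3: 29 − 24 = 5  (slack)
  C4: 25 − 25 = 0  (binding)
  C5: 42 − 33 = 9  (slack)

Optimal: a = 7, b = 1
Binding: C1, C4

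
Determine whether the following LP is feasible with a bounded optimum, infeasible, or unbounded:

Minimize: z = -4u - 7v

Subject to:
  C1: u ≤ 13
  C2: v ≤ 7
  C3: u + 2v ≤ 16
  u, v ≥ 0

Feasible with a bounded optimal solution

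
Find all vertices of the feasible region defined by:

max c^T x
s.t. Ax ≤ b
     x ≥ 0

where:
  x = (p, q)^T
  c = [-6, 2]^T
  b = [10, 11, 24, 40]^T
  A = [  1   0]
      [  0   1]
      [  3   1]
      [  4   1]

(0, 0), (8, 0), (4.333, 11), (0, 11)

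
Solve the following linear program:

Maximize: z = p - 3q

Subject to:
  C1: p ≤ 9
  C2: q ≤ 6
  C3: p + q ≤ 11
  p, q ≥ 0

Evaluate the objective at each vertex of the feasible region:
  z(0, 0) = 0
  z(9, 0) = 9  ←
  z(9, 2) = 3
  z(5, 6) = -13
  z(0, 6) = -18
The maximum is at p = 9, q = 0.

p = 9, q = 0, z = 9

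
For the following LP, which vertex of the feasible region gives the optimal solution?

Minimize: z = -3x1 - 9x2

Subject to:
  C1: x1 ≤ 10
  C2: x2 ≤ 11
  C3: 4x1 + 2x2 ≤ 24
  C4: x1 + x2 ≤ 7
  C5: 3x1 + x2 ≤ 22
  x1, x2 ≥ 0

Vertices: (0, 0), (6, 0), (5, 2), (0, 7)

Evaluate the objective at each vertex of the feasible region:
  z(0, 0) = 0
  z(6, 0) = -18
  z(5, 2) = -33
  z(0, 7) = -63  ←
The minimum is at x1 = 0, x2 = 7.

(0, 7)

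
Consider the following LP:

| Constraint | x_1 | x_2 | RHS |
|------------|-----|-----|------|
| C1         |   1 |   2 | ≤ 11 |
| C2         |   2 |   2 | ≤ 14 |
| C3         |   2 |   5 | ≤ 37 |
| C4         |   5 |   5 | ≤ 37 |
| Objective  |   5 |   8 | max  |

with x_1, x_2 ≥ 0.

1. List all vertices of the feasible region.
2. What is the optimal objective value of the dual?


1. (0, 0), (7, 0), (3, 4), (0, 5.5)
2. 47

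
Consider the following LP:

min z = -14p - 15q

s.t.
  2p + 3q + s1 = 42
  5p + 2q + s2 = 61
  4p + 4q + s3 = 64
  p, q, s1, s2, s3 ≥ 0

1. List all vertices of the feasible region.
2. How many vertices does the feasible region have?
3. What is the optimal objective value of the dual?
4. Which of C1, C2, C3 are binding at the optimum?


1. (0, 0), (12.2, 0), (9.667, 6.333), (6, 10), (0, 14)
2. 5
3. -234
4. C1, C3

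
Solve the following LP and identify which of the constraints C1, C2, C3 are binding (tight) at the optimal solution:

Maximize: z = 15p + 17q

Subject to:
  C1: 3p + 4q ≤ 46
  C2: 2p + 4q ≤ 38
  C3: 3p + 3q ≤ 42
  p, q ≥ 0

At p = 10, q = 4, compute slack b - a·x for each constraint:
  C1: 46 − 46 = 0  (binding)
  C2: 38 − 36 = 2  (slack)
  C3: 42 − 42 = 0  (binding)

Optimal: p = 10, q = 4
Binding: C1, C3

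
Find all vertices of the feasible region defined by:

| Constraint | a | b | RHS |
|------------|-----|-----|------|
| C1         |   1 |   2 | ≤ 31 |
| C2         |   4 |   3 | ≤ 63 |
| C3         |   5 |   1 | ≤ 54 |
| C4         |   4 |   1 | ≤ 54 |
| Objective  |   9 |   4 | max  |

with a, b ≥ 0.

(0, 0), (10.8, 0), (9, 9), (6.6, 12.2), (0, 15.5)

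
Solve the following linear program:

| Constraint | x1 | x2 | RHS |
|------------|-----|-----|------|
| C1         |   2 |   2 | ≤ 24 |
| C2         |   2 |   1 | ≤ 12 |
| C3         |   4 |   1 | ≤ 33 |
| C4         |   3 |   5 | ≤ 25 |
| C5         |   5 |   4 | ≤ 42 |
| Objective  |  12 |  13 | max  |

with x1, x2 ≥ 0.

Evaluate the objective at each vertex of the feasible region:
  z(0, 0) = 0
  z(6, 0) = 72
  z(5, 2) = 86  ←
  z(0, 5) = 65
The maximum is at x1 = 5, x2 = 2.

x1 = 5, x2 = 2, z = 86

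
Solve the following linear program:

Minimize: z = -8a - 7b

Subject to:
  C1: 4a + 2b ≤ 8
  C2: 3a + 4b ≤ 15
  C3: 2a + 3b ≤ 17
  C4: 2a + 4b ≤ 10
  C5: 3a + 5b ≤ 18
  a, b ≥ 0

Evaluate the objective at each vertex of the feasible region:
  z(0, 0) = 0
  z(2, 0) = -16
  z(1, 2) = -22  ←
  z(0, 2.5) = -17.5
The minimum is at a = 1, b = 2.

a = 1, b = 2, z = -22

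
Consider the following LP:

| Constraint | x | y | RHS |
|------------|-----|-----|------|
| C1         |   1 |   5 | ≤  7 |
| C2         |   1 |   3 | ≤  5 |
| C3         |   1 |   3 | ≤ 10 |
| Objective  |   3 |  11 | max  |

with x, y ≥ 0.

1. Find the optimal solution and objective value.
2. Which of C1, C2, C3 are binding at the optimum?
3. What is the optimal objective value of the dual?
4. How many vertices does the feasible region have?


1. x = 2, y = 1, z = 17
2. C1, C2
3. 17
4. 4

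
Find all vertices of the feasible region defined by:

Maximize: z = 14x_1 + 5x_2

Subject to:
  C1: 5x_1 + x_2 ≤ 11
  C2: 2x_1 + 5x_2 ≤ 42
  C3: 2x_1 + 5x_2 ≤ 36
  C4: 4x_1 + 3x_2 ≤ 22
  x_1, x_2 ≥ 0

(0, 0), (2.2, 0), (1, 6), (0.1429, 7.143), (0, 7.2)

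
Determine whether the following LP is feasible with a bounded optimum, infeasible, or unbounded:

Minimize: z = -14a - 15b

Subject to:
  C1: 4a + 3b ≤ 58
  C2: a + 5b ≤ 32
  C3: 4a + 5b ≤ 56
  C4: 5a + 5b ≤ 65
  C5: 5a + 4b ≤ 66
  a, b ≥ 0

Feasible with a bounded optimal solution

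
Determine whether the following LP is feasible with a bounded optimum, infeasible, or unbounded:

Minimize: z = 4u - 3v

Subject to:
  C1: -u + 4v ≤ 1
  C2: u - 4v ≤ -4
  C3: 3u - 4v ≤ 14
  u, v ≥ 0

Infeasible (no feasible solution exists)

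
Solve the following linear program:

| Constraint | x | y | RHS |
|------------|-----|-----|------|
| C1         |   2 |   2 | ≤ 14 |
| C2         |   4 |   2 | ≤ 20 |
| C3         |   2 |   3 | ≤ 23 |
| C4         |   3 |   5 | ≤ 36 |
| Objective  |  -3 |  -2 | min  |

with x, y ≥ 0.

Evaluate the objective at each vertex of the feasible region:
  z(0, 0) = 0
  z(5, 0) = -15
  z(3, 4) = -17  ←
  z(0, 7) = -14
The minimum is at x = 3, y = 4.

x = 3, y = 4, z = -17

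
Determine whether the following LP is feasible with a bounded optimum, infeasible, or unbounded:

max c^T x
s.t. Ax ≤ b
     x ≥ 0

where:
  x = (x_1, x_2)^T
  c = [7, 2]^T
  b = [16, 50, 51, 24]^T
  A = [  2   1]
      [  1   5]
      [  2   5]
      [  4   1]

Feasible with a bounded optimal solution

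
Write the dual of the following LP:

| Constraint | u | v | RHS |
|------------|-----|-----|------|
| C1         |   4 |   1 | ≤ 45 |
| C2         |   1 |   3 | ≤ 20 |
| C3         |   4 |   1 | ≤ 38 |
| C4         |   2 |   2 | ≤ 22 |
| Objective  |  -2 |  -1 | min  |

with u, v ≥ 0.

Primal min cᵀx s.t. Ax ≤ b, x ≥ 0  →  Dual max −bᵀy s.t. Aᵀy ≥ −c, y ≥ 0.

Maximize: z = -45y1 - 20y2 - 38y3 - 22y4

Subject to:
  4y1 + y2 + 4y3 + 2y4 ≥ 2
  y1 + 3y2 + y3 + 2y4 ≥ 1
  y1, y2, y3, y4 ≥ 0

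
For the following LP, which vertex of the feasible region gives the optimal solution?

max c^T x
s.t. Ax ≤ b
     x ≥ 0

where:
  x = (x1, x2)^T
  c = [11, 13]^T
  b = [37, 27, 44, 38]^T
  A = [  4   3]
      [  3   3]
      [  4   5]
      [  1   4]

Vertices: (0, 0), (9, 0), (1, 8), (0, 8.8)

Evaluate the objective at each vertex of the feasible region:
  z(0, 0) = 0
  z(9, 0) = 99
  z(1, 8) = 115  ←
  z(0, 8.8) = 114.4
The maximum is at x1 = 1, x2 = 8.

(1, 8)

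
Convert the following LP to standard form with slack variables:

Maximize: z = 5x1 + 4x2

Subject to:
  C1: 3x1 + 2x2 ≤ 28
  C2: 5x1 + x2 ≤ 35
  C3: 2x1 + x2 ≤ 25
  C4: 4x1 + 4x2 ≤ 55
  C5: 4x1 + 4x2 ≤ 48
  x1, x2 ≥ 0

max z = 5x1 + 4x2

s.t.
  3x1 + 2x2 + s1 = 28
  5x1 + x2 + s2 = 35
  2x1 + x2 + s3 = 25
  4x1 + 4x2 + s4 = 55
  4x1 + 4x2 + s5 = 48
  x1, x2, s1, s2, s3, s4, s5 ≥ 0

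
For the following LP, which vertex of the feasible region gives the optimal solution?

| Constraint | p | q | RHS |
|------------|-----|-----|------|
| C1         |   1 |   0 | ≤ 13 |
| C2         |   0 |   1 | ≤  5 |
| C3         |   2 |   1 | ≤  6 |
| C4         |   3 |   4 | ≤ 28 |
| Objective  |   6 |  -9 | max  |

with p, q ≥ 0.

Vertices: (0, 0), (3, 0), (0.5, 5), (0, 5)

Evaluate the objective at each vertex of the feasible region:
  z(0, 0) = 0
  z(3, 0) = 18  ←
  z(0.5, 5) = -42
  z(0, 5) = -45
The maximum is at p = 3, q = 0.

(3, 0)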